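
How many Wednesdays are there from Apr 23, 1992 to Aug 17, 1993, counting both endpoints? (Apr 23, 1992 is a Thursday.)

Apr 23, 1992 is a Thursday; the first Wednesday on or after it is Apr 29, 1992 (6 days later).
From Apr 29, 1992 to Aug 17, 1993: 246 + 229 = 475 days (rest of 1992, to Aug 17, 1993 in 1993).
475 ÷ 7 = 67 full weeks with remainder 6, so 67 more Wednesdays after the first → 68.

68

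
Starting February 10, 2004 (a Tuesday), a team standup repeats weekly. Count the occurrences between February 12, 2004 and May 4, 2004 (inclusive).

Occurrences land 7·i days after February 10, 2004 for i = 0, 1, 2, …
February 12, 2004 is 2 days after the start; 2 ÷ 7 = 0 remainder 2; since the remainder is 2, round up to i = 1. First occurrence in the window: #2 on February 17, 2004 (1×7 = 7 days in).
May 4, 2004 is 84 days after the start; 84 ÷ 7 = 12 remainder 0. Last occurrence in the window: #13 on May 4, 2004.
Occurrences #2 through #13: 12 in total.

12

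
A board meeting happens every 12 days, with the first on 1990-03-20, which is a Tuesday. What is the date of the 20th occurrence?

1990-11-03

The 20th occurrence is 19 intervals after the first: 19 × 12 = 228 days after 1990-03-20.
March has 31 days — 11 days to the end of March leaves 217.
April has 30 days (187 left).
May has 31 days (156 left).
June has 30 days (126 left).
July has 31 days (95 left).
August has 31 days (64 left).
September has 30 days (34 left).
October has 31 days (3 left).
3 days into November → 1990-11-03.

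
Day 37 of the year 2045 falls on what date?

Jan has 31 days (37 − 31 = 6 remain).
6 into Feb → Feb 6.

Feb 6, 2045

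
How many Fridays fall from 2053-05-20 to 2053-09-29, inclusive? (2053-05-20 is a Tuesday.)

2053-05-20 is a Tuesday; the first Friday on or after it is 2053-05-23 (3 days later).
From 2053-05-23 to 2053-09-29: 8 + 30 + 31 + 31 + 29 = 129 days (rest of May, June, July, August, September).
129 ÷ 7 = 18 full weeks with remainder 3, so 18 more Fridays after the first → 19.

19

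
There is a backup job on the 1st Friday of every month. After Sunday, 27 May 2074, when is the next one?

1 June 2074

May 2074 starts on a Tuesday, so its 1st Friday is 4 May 2074 (3 days in).
That is not after 27 May 2074, so look at June 2074.
June 2074 starts on a Friday, so its 1st Friday is 1 June 2074.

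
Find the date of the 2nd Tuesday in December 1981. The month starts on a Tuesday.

December 1981 begins on a Tuesday, so the first Tuesday is December 1.
The 2nd Tuesday is 1 weeks later: 1 + 7 = 8.

1981-12-08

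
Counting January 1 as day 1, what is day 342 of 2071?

8 December 2071

January has 31 days (342 − 31 = 311 remain).
February has 28 days (311 − 28 = 283 remain).
March has 31 days (283 − 31 = 252 remain).
April has 30 days (252 − 30 = 222 remain).
May has 31 days (222 − 31 = 191 remain).
June has 30 days (191 − 30 = 161 remain).
July has 31 days (161 − 31 = 130 remain).
August has 31 days (130 − 31 = 99 remain).
September has 30 days (99 − 30 = 69 remain).
October has 31 days (69 − 31 = 38 remain).
November has 30 days (38 − 30 = 8 remain).
8 into December → December 8.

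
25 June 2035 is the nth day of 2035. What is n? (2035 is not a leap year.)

176

Days in months before June: 31 + 28 + 31 + 30 + 31 = 151.
Plus 25 days into June → day 176.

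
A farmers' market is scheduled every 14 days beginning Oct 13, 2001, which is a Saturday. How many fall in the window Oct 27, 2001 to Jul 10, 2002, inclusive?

Occurrences land 14·i days after Oct 13, 2001 for i = 0, 1, 2, …
Oct 27, 2001 is 14 days after the start; 14 ÷ 14 = 1 remainder 0. First occurrence in the window: #2 on Oct 27, 2001 (1×14 = 14 days in).
Jul 10, 2002 is 270 days after the start; 270 ÷ 14 = 19 remainder 4. Last occurrence in the window: #20 on Jul 6, 2002.
Occurrences #2 through #20: 19 in total.

19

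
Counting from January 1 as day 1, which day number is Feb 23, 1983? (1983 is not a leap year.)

Days in months before Feb: 31 = 31.
Plus 23 days into Feb → day 54.

54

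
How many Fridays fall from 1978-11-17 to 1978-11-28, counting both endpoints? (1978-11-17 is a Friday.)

1978-11-17 is a Friday; the first Friday on or after it is 1978-11-17.
From 1978-11-17 to 1978-11-28 is 28 − 17 = 11 days.
11 ÷ 7 = 1 full weeks with remainder 4, so 1 more Fridays after the first → 2.

2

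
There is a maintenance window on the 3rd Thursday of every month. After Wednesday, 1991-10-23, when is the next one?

1991-11-21

October 1991 starts on a Tuesday; its first Thursday is the 3rd, so the 3rd Thursday is the 17th — 1991-10-17.
That is not after 1991-10-23, so look at November 1991.
November 1991 starts on a Friday; its first Thursday is the 7th, so the 3rd Thursday is the 21st — 1991-11-21.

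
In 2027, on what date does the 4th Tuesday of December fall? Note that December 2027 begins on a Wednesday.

December 2027 begins on a Wednesday, so the first Tuesday is December 7 (6 days later).
The 4th Tuesday is 3 weeks later: 7 + 21 = 28.

28 December 2027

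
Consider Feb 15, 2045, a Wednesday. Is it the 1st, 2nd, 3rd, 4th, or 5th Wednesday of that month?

Day 15 falls in week ⌈15/7⌉ of the month.
Days 1–7 hold the 1st Wednesday, 8–14 the 2nd, 15–21 the 3rd, 22–28 the 4th, 29–31 the 5th.
15 is in the range for the 3rd.

3rd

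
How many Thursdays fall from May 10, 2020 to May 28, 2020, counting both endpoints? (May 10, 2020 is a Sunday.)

3

May 10, 2020 is a Sunday; the first Thursday on or after it is May 14, 2020 (4 days later).
From May 14, 2020 to May 28, 2020 is 28 − 14 = 14 days.
14 ÷ 7 = 2 full weeks with remainder 0, so 2 more Thursdays after the first → 3.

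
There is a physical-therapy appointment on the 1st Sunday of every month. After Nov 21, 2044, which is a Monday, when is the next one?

Nov 2044 starts on a Tuesday, so its 1st Sunday is Nov 6, 2044 (5 days in).
That is not after Nov 21, 2044, so look at Dec 2044.
Dec 2044 starts on a Thursday, so its 1st Sunday is Dec 4, 2044 (3 days in).

Dec 4, 2044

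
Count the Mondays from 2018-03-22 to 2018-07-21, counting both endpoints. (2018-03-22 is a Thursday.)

2018-03-22 is a Thursday; the first Monday on or after it is 2018-03-26 (4 days later).
From 2018-03-26 to 2018-07-21: 5 + 30 + 31 + 30 + 21 = 117 days (rest of March, April, May, June, July).
117 ÷ 7 = 16 full weeks with remainder 5, so 16 more Mondays after the first → 17.

17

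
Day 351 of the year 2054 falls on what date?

January has 31 days (351 − 31 = 320 remain).
February has 28 days (320 − 28 = 292 remain).
March has 31 days (292 − 31 = 261 remain).
April has 30 days (261 − 30 = 231 remain).
May has 31 days (231 − 31 = 200 remain).
June has 30 days (200 − 30 = 170 remain).
July has 31 days (170 − 31 = 139 remain).
August has 31 days (139 − 31 = 108 remain).
September has 30 days (108 − 30 = 78 remain).
October has 31 days (78 − 31 = 47 remain).
November has 30 days (47 − 30 = 17 remain).
17 into December → December 17.

December 17, 2054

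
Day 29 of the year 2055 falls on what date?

29 into January → January 29.

January 29, 2055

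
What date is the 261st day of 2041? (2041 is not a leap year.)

January has 31 days (261 − 31 = 230 remain).
February has 28 days (230 − 28 = 202 remain).
March has 31 days (202 − 31 = 171 remain).
April has 30 days (171 − 30 = 141 remain).
May has 31 days (141 − 31 = 110 remain).
June has 30 days (110 − 30 = 80 remain).
July has 31 days (80 − 31 = 49 remain).
August has 31 days (49 − 31 = 18 remain).
18 into September → September 18.

2041-09-18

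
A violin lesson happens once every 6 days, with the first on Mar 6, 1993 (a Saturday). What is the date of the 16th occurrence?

Jun 4, 1993

The 16th occurrence is 15 intervals after the first: 15 × 6 = 90 days after Mar 6, 1993.
Mar has 31 days — 25 days to the end of Mar leaves 65.
Apr has 30 days (35 left).
May has 31 days (4 left).
4 days into Jun → Jun 4, 1993.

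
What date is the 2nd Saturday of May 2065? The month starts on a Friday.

May 2065 begins on a Friday, so the first Saturday is May 2 (1 day later).
The 2nd Saturday is 1 weeks later: 2 + 7 = 9.

9 May 2065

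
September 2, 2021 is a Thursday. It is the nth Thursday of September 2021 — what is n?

Day 2 falls in week ⌈2/7⌉ of the month.
Days 1–7 hold the 1st Thursday, 8–14 the 2nd, 15–21 the 3rd, 22–28 the 4th, 29–31 the 5th.
2 is in the range for the 1st.

1st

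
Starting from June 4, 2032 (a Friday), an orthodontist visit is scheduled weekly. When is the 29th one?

The 29th occurrence is 28 intervals after the first: 28 × 7 = 196 days after June 4, 2032.
June has 30 days — 26 days to the end of June leaves 170.
July has 31 days (139 left).
August has 31 days (108 left).
September has 30 days (78 left).
October has 31 days (47 left).
November has 30 days (17 left).
17 days into December → December 17, 2032.

December 17, 2032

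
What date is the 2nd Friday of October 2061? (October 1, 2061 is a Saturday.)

14 October 2061

October 2061 begins on a Saturday, so the first Friday is October 7 (6 days later).
The 2nd Friday is 1 weeks later: 7 + 7 = 14.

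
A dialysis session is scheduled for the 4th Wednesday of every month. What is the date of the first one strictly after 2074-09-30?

September 2074 starts on a Saturday; its first Wednesday is the 5th, so the 4th Wednesday is the 26th — 2074-09-26.
That is not after 2074-09-30, so look at October 2074.
October 2074 starts on a Monday; its first Wednesday is the 3rd, so the 4th Wednesday is the 24th — 2074-10-24.

2074-10-24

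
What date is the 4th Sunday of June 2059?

June 2059 begins on a Sunday, so the first Sunday is June 1.
The 4th Sunday is 3 weeks later: 1 + 21 = 22.

2059-06-22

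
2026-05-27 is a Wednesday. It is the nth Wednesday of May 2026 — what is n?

Day 27 falls in week ⌈27/7⌉ of the month.
Days 1–7 hold the 1st Wednesday, 8–14 the 2nd, 15–21 the 3rd, 22–28 the 4th, 29–31 the 5th.
27 is in the range for the 4th.

4th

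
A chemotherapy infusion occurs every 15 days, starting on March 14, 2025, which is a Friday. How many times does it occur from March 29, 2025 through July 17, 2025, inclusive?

Occurrences land 15·i days after March 14, 2025 for i = 0, 1, 2, …
March 29, 2025 is 15 days after the start; 15 ÷ 15 = 1 remainder 0. First occurrence in the window: #2 on March 29, 2025 (1×15 = 15 days in).
July 17, 2025 is 125 days after the start; 125 ÷ 15 = 8 remainder 5. Last occurrence in the window: #9 on July 12, 2025.
Occurrences #2 through #9: 8 in total.

8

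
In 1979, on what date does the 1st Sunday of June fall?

June 1979 begins on a Friday, so the first Sunday is June 3 (2 days later).

1979-06-03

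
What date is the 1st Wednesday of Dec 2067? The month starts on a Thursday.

Dec 7, 2067

Dec 2067 begins on a Thursday, so the first Wednesday is Dec 7 (6 days later).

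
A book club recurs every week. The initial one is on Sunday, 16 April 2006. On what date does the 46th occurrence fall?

The 46th occurrence is 45 intervals after the first: 45 × 7 = 315 days after 16 April 2006.
April has 30 days — 14 days to the end of April leaves 301.
May has 31 days (270 left).
June has 30 days (240 left).
July has 31 days (209 left).
August has 31 days (178 left).
September has 30 days (148 left).
October has 31 days (117 left).
November has 30 days (87 left).
December has 31 days (56 left).
January has 31 days (25 left).
25 days into February → 25 February 2007.

25 February 2007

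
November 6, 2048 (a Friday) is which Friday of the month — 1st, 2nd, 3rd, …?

1st

Day 6 falls in week ⌈6/7⌉ of the month.
Days 1–7 hold the 1st Friday, 8–14 the 2nd, 15–21 the 3rd, 22–28 the 4th, 29–31 the 5th.
6 is in the range for the 1st.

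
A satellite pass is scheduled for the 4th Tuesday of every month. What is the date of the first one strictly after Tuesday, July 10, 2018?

July 2018 starts on a Sunday; its first Tuesday is the 3rd, so the 4th Tuesday is the 24th — July 24, 2018.
July 24, 2018 is after July 10, 2018, so that is the next one.

July 24, 2018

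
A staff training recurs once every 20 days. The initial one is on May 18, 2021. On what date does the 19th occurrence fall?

May 13, 2022

The 19th occurrence is 18 intervals after the first: 18 × 20 = 360 days after May 18, 2021.
May has 31 days — 13 days to the end of May leaves 347.
Jun has 30 days (317 left).
Jul has 31 days (286 left).
Aug has 31 days (255 left).
Sep has 30 days (225 left).
Oct has 31 days (194 left).
Nov has 30 days (164 left).
Dec has 31 days (133 left).
Jan has 31 days (102 left).
Feb has 28 days (74 left).
Mar has 31 days (43 left).
Apr has 30 days (13 left).
13 days into May → May 13, 2022.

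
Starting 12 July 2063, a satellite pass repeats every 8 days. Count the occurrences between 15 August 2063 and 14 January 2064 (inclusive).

Occurrences land 8·i days after 12 July 2063 for i = 0, 1, 2, …
15 August 2063 is 34 days after the start; 34 ÷ 8 = 4 remainder 2; since the remainder is 2, round up to i = 5. First occurrence in the window: #6 on 21 August 2063 (5×8 = 40 days in).
14 January 2064 is 186 days after the start; 186 ÷ 8 = 23 remainder 2. Last occurrence in the window: #24 on 12 January 2064.
Occurrences #6 through #24: 19 in total.

19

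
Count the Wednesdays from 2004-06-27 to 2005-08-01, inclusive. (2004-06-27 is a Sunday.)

2004-06-27 is a Sunday; the first Wednesday on or after it is 2004-06-30 (3 days later).
From 2004-06-30 to 2005-08-01: 184 + 213 = 397 days (rest of 2004, to 2005-08-01 in 2005).
397 ÷ 7 = 56 full weeks with remainder 5, so 56 more Wednesdays after the first → 57.

57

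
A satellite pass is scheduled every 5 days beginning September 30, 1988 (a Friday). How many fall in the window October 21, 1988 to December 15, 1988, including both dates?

Occurrences land 5·i days after September 30, 1988 for i = 0, 1, 2, …
October 21, 1988 is 21 days after the start; 21 ÷ 5 = 4 remainder 1; since the remainder is 1, round up to i = 5. First occurrence in the window: #6 on October 25, 1988 (5×5 = 25 days in).
December 15, 1988 is 76 days after the start; 76 ÷ 5 = 15 remainder 1. Last occurrence in the window: #16 on December 14, 1988.
Occurrences #6 through #16: 11 in total.

11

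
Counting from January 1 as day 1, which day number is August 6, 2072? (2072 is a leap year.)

Days in months before August: 31 + 29 + 31 + 30 + 31 + 30 + 31 = 213.
Plus 6 days into August → day 219.

219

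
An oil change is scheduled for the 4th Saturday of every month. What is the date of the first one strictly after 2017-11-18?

November 2017 starts on a Wednesday; its first Saturday is the 4th, so the 4th Saturday is the 25th — 2017-11-25.
2017-11-25 is after 2017-11-18, so that is the next one.

2017-11-25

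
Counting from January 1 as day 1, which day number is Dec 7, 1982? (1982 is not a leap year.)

Days in months before Dec: 31 + 28 + 31 + 30 + 31 + 30 + 31 + 31 + 30 + 31 + 30 = 334.
Plus 7 days into Dec → day 341.

341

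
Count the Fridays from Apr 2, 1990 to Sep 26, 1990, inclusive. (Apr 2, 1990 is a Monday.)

25

Apr 2, 1990 is a Monday; the first Friday on or after it is Apr 6, 1990 (4 days later).
From Apr 6, 1990 to Sep 26, 1990: 24 + 31 + 30 + 31 + 31 + 26 = 173 days (rest of Apr, May, Jun, Jul, Aug, Sep).
173 ÷ 7 = 24 full weeks with remainder 5, so 24 more Fridays after the first → 25.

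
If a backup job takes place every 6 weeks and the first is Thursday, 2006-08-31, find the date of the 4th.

The 4th occurrence is 3 intervals after the first: 3 × 42 = 126 days after 2006-08-31.
August has 31 days — 0 days to the end of August leaves 126.
September has 30 days (96 left).
October has 31 days (65 left).
November has 30 days (35 left).
December has 31 days (4 left).
4 days into January → 2007-01-04.

2007-01-04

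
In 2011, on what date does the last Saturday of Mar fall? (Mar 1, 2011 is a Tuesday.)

Mar 2011 begins on a Tuesday, so the first Saturday is Mar 5 (4 days later).
Mar 2011 has 31 days. Adding weeks: 5, 12, 19, 26 — the last one ≤ 31 is the 26th.

Mar 26, 2011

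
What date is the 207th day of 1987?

Jul 26, 1987

Jan has 31 days (207 − 31 = 176 remain).
Feb has 28 days (176 − 28 = 148 remain).
Mar has 31 days (148 − 31 = 117 remain).
Apr has 30 days (117 − 30 = 87 remain).
May has 31 days (87 − 31 = 56 remain).
Jun has 30 days (56 − 30 = 26 remain).
26 into Jul → Jul 26.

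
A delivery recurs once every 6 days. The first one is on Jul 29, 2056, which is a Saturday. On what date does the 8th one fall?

Sep 9, 2056

The 8th occurrence is 7 intervals after the first: 7 × 6 = 42 days after Jul 29, 2056.
Jul has 31 days — 2 days to the end of Jul leaves 40.
Aug has 31 days (9 left).
9 days into Sep → Sep 9, 2056.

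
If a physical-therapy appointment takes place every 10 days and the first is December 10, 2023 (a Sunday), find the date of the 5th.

The 5th occurrence is 4 intervals after the first: 4 × 10 = 40 days after December 10, 2023.
December has 31 days — 21 days to the end of December leaves 19.
19 days into January → January 19, 2024.

January 19, 2024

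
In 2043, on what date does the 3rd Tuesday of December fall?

December 2043 begins on a Tuesday, so the first Tuesday is December 1.
The 3rd Tuesday is 2 weeks later: 1 + 14 = 15.

15 December 2043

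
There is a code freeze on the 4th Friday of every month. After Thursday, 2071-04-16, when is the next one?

2071-04-24

April 2071 starts on a Wednesday; its first Friday is the 3rd, so the 4th Friday is the 24th — 2071-04-24.
2071-04-24 is after 2071-04-16, so that is the next one.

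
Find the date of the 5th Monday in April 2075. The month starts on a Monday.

April 2075 begins on a Monday, so the first Monday is April 1.
The 5th Monday is 4 weeks later: 1 + 28 = 29.

29 April 2075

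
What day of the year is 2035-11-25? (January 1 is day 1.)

329

Days in months before November: 31 + 28 + 31 + 30 + 31 + 30 + 31 + 31 + 30 + 31 = 304.
Plus 25 days into November → day 329.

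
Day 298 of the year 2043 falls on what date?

January has 31 days (298 − 31 = 267 remain).
February has 28 days (267 − 28 = 239 remain).
March has 31 days (239 − 31 = 208 remain).
April has 30 days (208 − 30 = 178 remain).
May has 31 days (178 − 31 = 147 remain).
June has 30 days (147 − 30 = 117 remain).
July has 31 days (117 − 31 = 86 remain).
August has 31 days (86 − 31 = 55 remain).
September has 30 days (55 − 30 = 25 remain).
25 into October → October 25.

2043-10-25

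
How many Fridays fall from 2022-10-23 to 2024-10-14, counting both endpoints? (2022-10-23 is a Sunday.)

103

2022-10-23 is a Sunday; the first Friday on or after it is 2022-10-28 (5 days later).
From 2022-10-28 to 2024-10-14: 64 + 365 + 288 = 717 days (rest of 2022, 2023, to 2024-10-14 in 2024).
717 ÷ 7 = 102 full weeks with remainder 3, so 102 more Fridays after the first → 103.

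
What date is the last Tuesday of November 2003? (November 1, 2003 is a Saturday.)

November 2003 begins on a Saturday, so the first Tuesday is November 4 (3 days later).
November 2003 has 30 days. Adding weeks: 4, 11, 18, 25 — the last one ≤ 30 is the 25th.

2003-11-25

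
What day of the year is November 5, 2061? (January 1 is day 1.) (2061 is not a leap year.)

Days in months before November: 31 + 28 + 31 + 30 + 31 + 30 + 31 + 31 + 30 + 31 = 304.
Plus 5 days into November → day 309.

309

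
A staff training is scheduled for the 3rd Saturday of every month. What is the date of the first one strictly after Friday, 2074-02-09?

2074-02-17

February 2074 starts on a Thursday; its first Saturday is the 3rd, so the 3rd Saturday is the 17th — 2074-02-17.
2074-02-17 is after 2074-02-09, so that is the next one.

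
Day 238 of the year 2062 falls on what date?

Aug 26, 2062

Jan has 31 days (238 − 31 = 207 remain).
Feb has 28 days (207 − 28 = 179 remain).
Mar has 31 days (179 − 31 = 148 remain).
Apr has 30 days (148 − 30 = 118 remain).
May has 31 days (118 − 31 = 87 remain).
Jun has 30 days (87 − 30 = 57 remain).
Jul has 31 days (57 − 31 = 26 remain).
26 into Aug → Aug 26.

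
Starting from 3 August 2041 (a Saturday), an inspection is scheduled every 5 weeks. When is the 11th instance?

19 July 2042

The 11th occurrence is 10 intervals after the first: 10 × 35 = 350 days after 3 August 2041.
August has 31 days — 28 days to the end of August leaves 322.
September has 30 days (292 left).
October has 31 days (261 left).
November has 30 days (231 left).
December has 31 days (200 left).
January has 31 days (169 left).
February has 28 days (141 left).
March has 31 days (110 left).
April has 30 days (80 left).
May has 31 days (49 left).
June has 30 days (19 left).
19 days into July → 19 July 2042.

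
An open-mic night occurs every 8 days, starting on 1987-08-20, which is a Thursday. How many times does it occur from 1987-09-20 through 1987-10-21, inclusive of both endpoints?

Occurrences land 8·i days after 1987-08-20 for i = 0, 1, 2, …
1987-09-20 is 31 days after the start; 31 ÷ 8 = 3 remainder 7; since the remainder is 7, round up to i = 4. First occurrence in the window: #5 on 1987-09-21 (4×8 = 32 days in).
1987-10-21 is 62 days after the start; 62 ÷ 8 = 7 remainder 6. Last occurrence in the window: #8 on 1987-10-15.
Occurrences #5 through #8: 4 in total.

4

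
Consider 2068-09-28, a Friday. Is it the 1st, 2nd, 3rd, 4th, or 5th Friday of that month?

Day 28 falls in week ⌈28/7⌉ of the month.
Days 1–7 hold the 1st Friday, 8–14 the 2nd, 15–21 the 3rd, 22–28 the 4th, 29–31 the 5th.
28 is in the range for the 4th.

4th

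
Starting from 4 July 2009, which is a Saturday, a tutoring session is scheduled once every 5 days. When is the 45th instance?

9 February 2010

The 45th occurrence is 44 intervals after the first: 44 × 5 = 220 days after 4 July 2009.
July has 31 days — 27 days to the end of July leaves 193.
August has 31 days (162 left).
September has 30 days (132 left).
October has 31 days (101 left).
November has 30 days (71 left).
December has 31 days (40 left).
January has 31 days (9 left).
9 days into February → 9 February 2010.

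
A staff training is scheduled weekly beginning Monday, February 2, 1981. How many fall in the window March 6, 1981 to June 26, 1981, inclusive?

Occurrences land 7·i days after February 2, 1981 for i = 0, 1, 2, …
March 6, 1981 is 32 days after the start; 32 ÷ 7 = 4 remainder 4; since the remainder is 4, round up to i = 5. First occurrence in the window: #6 on March 9, 1981 (5×7 = 35 days in).
June 26, 1981 is 144 days after the start; 144 ÷ 7 = 20 remainder 4. Last occurrence in the window: #21 on June 22, 1981.
Occurrences #6 through #21: 16 in total.

16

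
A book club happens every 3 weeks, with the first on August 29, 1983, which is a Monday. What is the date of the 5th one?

November 21, 1983

The 5th occurrence is 4 intervals after the first: 4 × 21 = 84 days after August 29, 1983.
August has 31 days — 2 days to the end of August leaves 82.
September has 30 days (52 left).
October has 31 days (21 left).
21 days into November → November 21, 1983.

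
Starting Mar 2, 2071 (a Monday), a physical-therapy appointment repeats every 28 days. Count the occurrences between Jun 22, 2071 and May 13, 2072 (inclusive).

12

Occurrences land 28·i days after Mar 2, 2071 for i = 0, 1, 2, …
Jun 22, 2071 is 112 days after the start; 112 ÷ 28 = 4 remainder 0. First occurrence in the window: #5 on Jun 22, 2071 (4×28 = 112 days in).
May 13, 2072 is 438 days after the start; 438 ÷ 28 = 15 remainder 18. Last occurrence in the window: #16 on Apr 25, 2072.
Occurrences #5 through #16: 12 in total.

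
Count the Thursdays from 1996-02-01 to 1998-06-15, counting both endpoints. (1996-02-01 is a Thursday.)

1996-02-01 is a Thursday; the first Thursday on or after it is 1996-02-01.
From 1996-02-01 to 1998-06-15: 334 + 365 + 166 = 865 days (rest of 1996, 1997, to 1998-06-15 in 1998).
865 ÷ 7 = 123 full weeks with remainder 4, so 123 more Thursdays after the first → 124.

124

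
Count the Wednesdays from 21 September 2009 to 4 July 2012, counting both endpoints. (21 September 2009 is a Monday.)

146

21 September 2009 is a Monday; the first Wednesday on or after it is 23 September 2009 (2 days later).
From 23 September 2009 to 4 July 2012: 99 + 365 + 365 + 186 = 1015 days (rest of 2009, 2010, 2011, to 4 July 2012 in 2012).
1015 ÷ 7 = 145 full weeks with remainder 0, so 145 more Wednesdays after the first → 146.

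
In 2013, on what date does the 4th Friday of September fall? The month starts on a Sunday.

September 2013 begins on a Sunday, so the first Friday is September 6 (5 days later).
The 4th Friday is 3 weeks later: 6 + 21 = 27.

27 September 2013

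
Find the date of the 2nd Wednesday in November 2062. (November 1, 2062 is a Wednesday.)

November 8, 2062

November 2062 begins on a Wednesday, so the first Wednesday is November 1.
The 2nd Wednesday is 1 weeks later: 1 + 7 = 8.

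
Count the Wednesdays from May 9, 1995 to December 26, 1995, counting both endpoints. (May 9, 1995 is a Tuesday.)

33

May 9, 1995 is a Tuesday; the first Wednesday on or after it is May 10, 1995 (1 day later).
From May 10, 1995 to December 26, 1995: 21 + 30 + 31 + 31 + 30 + 31 + 30 + 26 = 230 days (rest of May, June, July, August, September, October, November, December).
230 ÷ 7 = 32 full weeks with remainder 6, so 32 more Wednesdays after the first → 33.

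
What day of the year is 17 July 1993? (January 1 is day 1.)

Days in months before July: 31 + 28 + 31 + 30 + 31 + 30 = 181.
Plus 17 days into July → day 198.

198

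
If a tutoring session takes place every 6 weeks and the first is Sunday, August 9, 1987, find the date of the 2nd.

The 2nd occurrence is 1 interval after the first: 1 × 42 = 42 days after August 9, 1987.
August has 31 days — 22 days to the end of August leaves 20.
20 days into September → September 20, 1987.

September 20, 1987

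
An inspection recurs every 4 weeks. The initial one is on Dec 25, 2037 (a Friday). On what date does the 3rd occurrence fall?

Feb 19, 2038

The 3rd occurrence is 2 intervals after the first: 2 × 28 = 56 days after Dec 25, 2037.
Dec has 31 days — 6 days to the end of Dec leaves 50.
Jan has 31 days (19 left).
19 days into Feb → Feb 19, 2038.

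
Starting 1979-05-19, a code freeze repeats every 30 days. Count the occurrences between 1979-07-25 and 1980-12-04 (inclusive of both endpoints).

Occurrences land 30·i days after 1979-05-19 for i = 0, 1, 2, …
1979-07-25 is 67 days after the start; 67 ÷ 30 = 2 remainder 7; since the remainder is 7, round up to i = 3. First occurrence in the window: #4 on 1979-08-17 (3×30 = 90 days in).
1980-12-04 is 565 days after the start; 565 ÷ 30 = 18 remainder 25. Last occurrence in the window: #19 on 1980-11-09.
Occurrences #4 through #19: 16 in total.

16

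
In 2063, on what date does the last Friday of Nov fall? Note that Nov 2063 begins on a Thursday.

Nov 30, 2063

Nov 2063 begins on a Thursday, so the first Friday is Nov 2 (1 day later).
Nov 2063 has 30 days. Adding weeks: 2, 9, 16, 23, 30 — the last one ≤ 30 is the 30th.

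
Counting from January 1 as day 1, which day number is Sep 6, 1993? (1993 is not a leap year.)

Days in months before Sep: 31 + 28 + 31 + 30 + 31 + 30 + 31 + 31 = 243.
Plus 6 days into Sep → day 249.

249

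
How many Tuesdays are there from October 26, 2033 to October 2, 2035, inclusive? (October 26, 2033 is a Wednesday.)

101

October 26, 2033 is a Wednesday; the first Tuesday on or after it is November 1, 2033 (6 days later).
From November 1, 2033 to October 2, 2035: 60 + 365 + 275 = 700 days (rest of 2033, 2034, to October 2, 2035 in 2035).
700 ÷ 7 = 100 full weeks with remainder 0, so 100 more Tuesdays after the first → 101.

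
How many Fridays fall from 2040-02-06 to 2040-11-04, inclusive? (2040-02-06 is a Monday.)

39

2040-02-06 is a Monday; the first Friday on or after it is 2040-02-10 (4 days later).
From 2040-02-10 to 2040-11-04: 19 + 31 + 30 + 31 + 30 + 31 + 31 + 30 + 31 + 4 = 268 days (rest of February, March, April, May, June, July, August, September, October, November).
268 ÷ 7 = 38 full weeks with remainder 2, so 38 more Fridays after the first → 39.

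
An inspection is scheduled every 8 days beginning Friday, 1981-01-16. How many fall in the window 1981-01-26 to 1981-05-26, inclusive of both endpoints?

Occurrences land 8·i days after 1981-01-16 for i = 0, 1, 2, …
1981-01-26 is 10 days after the start; 10 ÷ 8 = 1 remainder 2; since the remainder is 2, round up to i = 2. First occurrence in the window: #3 on 1981-02-01 (2×8 = 16 days in).
1981-05-26 is 130 days after the start; 130 ÷ 8 = 16 remainder 2. Last occurrence in the window: #17 on 1981-05-24.
Occurrences #3 through #17: 15 in total.

15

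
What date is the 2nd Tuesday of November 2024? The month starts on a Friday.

November 2024 begins on a Friday, so the first Tuesday is November 5 (4 days later).
The 2nd Tuesday is 1 weeks later: 5 + 7 = 12.

November 12, 2024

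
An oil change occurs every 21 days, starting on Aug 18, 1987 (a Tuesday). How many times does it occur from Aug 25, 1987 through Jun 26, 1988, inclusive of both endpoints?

14

Occurrences land 21·i days after Aug 18, 1987 for i = 0, 1, 2, …
Aug 25, 1987 is 7 days after the start; 7 ÷ 21 = 0 remainder 7; since the remainder is 7, round up to i = 1. First occurrence in the window: #2 on Sep 8, 1987 (1×21 = 21 days in).
Jun 26, 1988 is 313 days after the start; 313 ÷ 21 = 14 remainder 19. Last occurrence in the window: #15 on Jun 7, 1988.
Occurrences #2 through #15: 14 in total.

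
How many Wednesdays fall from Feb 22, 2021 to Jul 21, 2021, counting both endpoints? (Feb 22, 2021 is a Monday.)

Feb 22, 2021 is a Monday; the first Wednesday on or after it is Feb 24, 2021 (2 days later).
From Feb 24, 2021 to Jul 21, 2021: 4 + 31 + 30 + 31 + 30 + 21 = 147 days (rest of Feb, Mar, Apr, May, Jun, Jul).
147 ÷ 7 = 21 full weeks with remainder 0, so 21 more Wednesdays after the first → 22.

22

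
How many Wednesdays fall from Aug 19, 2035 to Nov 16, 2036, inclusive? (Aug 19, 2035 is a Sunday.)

65

Aug 19, 2035 is a Sunday; the first Wednesday on or after it is Aug 22, 2035 (3 days later).
From Aug 22, 2035 to Nov 16, 2036: 131 + 321 = 452 days (rest of 2035, to Nov 16, 2036 in 2036).
452 ÷ 7 = 64 full weeks with remainder 4, so 64 more Wednesdays after the first → 65.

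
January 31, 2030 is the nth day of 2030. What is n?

31

Plus 31 days into January → day 31.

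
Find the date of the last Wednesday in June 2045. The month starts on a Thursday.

2045-06-28

June 2045 begins on a Thursday, so the first Wednesday is June 7 (6 days later).
June 2045 has 30 days. Adding weeks: 7, 14, 21, 28 — the last one ≤ 30 is the 28th.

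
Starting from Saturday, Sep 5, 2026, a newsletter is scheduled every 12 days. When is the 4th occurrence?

Oct 11, 2026

The 4th occurrence is 3 intervals after the first: 3 × 12 = 36 days after Sep 5, 2026.
Sep has 30 days — 25 days to the end of Sep leaves 11.
11 days into Oct → Oct 11, 2026.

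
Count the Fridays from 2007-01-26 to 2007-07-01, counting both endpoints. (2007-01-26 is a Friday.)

2007-01-26 is a Friday; the first Friday on or after it is 2007-01-26.
From 2007-01-26 to 2007-07-01: 5 + 28 + 31 + 30 + 31 + 30 + 1 = 156 days (rest of January, February, March, April, May, June, July).
156 ÷ 7 = 22 full weeks with remainder 2, so 22 more Fridays after the first → 23.

23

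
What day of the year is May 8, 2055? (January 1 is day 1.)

128

Days in months before May: 31 + 28 + 31 + 30 = 120.
Plus 8 days into May → day 128.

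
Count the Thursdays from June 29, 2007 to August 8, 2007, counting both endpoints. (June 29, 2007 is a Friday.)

5

June 29, 2007 is a Friday; the first Thursday on or after it is July 5, 2007 (6 days later).
From July 5, 2007 to August 8, 2007: 26 + 8 = 34 days (rest of July, August).
34 ÷ 7 = 4 full weeks with remainder 6, so 4 more Thursdays after the first → 5.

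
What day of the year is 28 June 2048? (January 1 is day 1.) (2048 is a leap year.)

180

Days in months before June: 31 + 29 + 31 + 30 + 31 = 152.
Plus 28 days into June → day 180.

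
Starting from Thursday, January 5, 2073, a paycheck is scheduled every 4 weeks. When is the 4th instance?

March 30, 2073

The 4th occurrence is 3 intervals after the first: 3 × 28 = 84 days after January 5, 2073.
January has 31 days — 26 days to the end of January leaves 58.
February has 28 days (30 left).
30 days into March → March 30, 2073.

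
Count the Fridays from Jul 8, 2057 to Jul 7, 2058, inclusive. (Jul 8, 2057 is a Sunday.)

52

Jul 8, 2057 is a Sunday; the first Friday on or after it is Jul 13, 2057 (5 days later).
From Jul 13, 2057 to Jul 7, 2058: 171 + 188 = 359 days (rest of 2057, to Jul 7, 2058 in 2058).
359 ÷ 7 = 51 full weeks with remainder 2, so 51 more Fridays after the first → 52.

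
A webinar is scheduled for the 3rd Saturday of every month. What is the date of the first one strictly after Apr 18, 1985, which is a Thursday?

Apr 20, 1985

Apr 1985 starts on a Monday; its first Saturday is the 6th, so the 3rd Saturday is the 20th — Apr 20, 1985.
Apr 20, 1985 is after Apr 18, 1985, so that is the next one.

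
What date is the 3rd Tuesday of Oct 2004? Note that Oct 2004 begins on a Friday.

Oct 2004 begins on a Friday, so the first Tuesday is Oct 5 (4 days later).
The 3rd Tuesday is 2 weeks later: 5 + 14 = 19.

Oct 19, 2004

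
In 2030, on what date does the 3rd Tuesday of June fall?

2030-06-18

The first Tuesday of June 2030 is June 4.
The 3rd Tuesday is 2 weeks later: 4 + 14 = 18.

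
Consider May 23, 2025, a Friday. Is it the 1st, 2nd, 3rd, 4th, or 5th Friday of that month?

Day 23 falls in week ⌈23/7⌉ of the month.
Days 1–7 hold the 1st Friday, 8–14 the 2nd, 15–21 the 3rd, 22–28 the 4th, 29–31 the 5th.
23 is in the range for the 4th.

4th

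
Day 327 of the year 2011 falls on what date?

November 23, 2011

January has 31 days (327 − 31 = 296 remain).
February has 28 days (296 − 28 = 268 remain).
March has 31 days (268 − 31 = 237 remain).
April has 30 days (237 − 30 = 207 remain).
May has 31 days (207 − 31 = 176 remain).
June has 30 days (176 − 30 = 146 remain).
July has 31 days (146 − 31 = 115 remain).
August has 31 days (115 − 31 = 84 remain).
September has 30 days (84 − 30 = 54 remain).
October has 31 days (54 − 31 = 23 remain).
23 into November → November 23.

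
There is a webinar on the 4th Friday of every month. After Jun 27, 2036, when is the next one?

Jul 25, 2036

Jun 2036 starts on a Sunday; its first Friday is the 6th, so the 4th Friday is the 27th — Jun 27, 2036.
That is not after Jun 27, 2036, so look at Jul 2036.
Jul 2036 starts on a Tuesday; its first Friday is the 4th, so the 4th Friday is the 25th — Jul 25, 2036.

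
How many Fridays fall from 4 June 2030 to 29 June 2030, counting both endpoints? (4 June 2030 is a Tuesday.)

4

4 June 2030 is a Tuesday; the first Friday on or after it is 7 June 2030 (3 days later).
From 7 June 2030 to 29 June 2030 is 29 − 7 = 22 days.
22 ÷ 7 = 3 full weeks with remainder 1, so 3 more Fridays after the first → 4.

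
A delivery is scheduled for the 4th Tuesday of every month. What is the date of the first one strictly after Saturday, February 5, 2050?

February 2050 starts on a Tuesday; its first Tuesday is the 1st, so the 4th Tuesday is the 22nd — February 22, 2050.
February 22, 2050 is after February 5, 2050, so that is the next one.

February 22, 2050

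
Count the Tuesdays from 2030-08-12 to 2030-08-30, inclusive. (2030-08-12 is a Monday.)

2030-08-12 is a Monday; the first Tuesday on or after it is 2030-08-13 (1 day later).
From 2030-08-13 to 2030-08-30 is 30 − 13 = 17 days.
17 ÷ 7 = 2 full weeks with remainder 3, so 2 more Tuesdays after the first → 3.

3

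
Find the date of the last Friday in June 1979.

June 1979 begins on a Friday, so the first Friday is June 1.
June 1979 has 30 days. Adding weeks: 1, 8, 15, 22, 29 — the last one ≤ 30 is the 29th.

1979-06-29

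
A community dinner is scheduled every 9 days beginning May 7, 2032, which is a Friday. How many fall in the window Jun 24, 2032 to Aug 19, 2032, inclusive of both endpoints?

Occurrences land 9·i days after May 7, 2032 for i = 0, 1, 2, …
Jun 24, 2032 is 48 days after the start; 48 ÷ 9 = 5 remainder 3; since the remainder is 3, round up to i = 6. First occurrence in the window: #7 on Jun 30, 2032 (6×9 = 54 days in).
Aug 19, 2032 is 104 days after the start; 104 ÷ 9 = 11 remainder 5. Last occurrence in the window: #12 on Aug 14, 2032.
Occurrences #7 through #12: 6 in total.

6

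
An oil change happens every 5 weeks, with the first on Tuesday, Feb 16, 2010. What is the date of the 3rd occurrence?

Apr 27, 2010

The 3rd occurrence is 2 intervals after the first: 2 × 35 = 70 days after Feb 16, 2010.
Feb has 28 days — 12 days to the end of Feb leaves 58.
Mar has 31 days (27 left).
27 days into Apr → Apr 27, 2010.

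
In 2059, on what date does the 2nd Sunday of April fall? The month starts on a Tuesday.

April 2059 begins on a Tuesday, so the first Sunday is April 6 (5 days later).
The 2nd Sunday is 1 weeks later: 6 + 7 = 13.

2059-04-13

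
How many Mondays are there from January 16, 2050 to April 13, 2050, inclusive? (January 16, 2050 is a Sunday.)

January 16, 2050 is a Sunday; the first Monday on or after it is January 17, 2050 (1 day later).
From January 17, 2050 to April 13, 2050: 14 + 28 + 31 + 13 = 86 days (rest of January, February, March, April).
86 ÷ 7 = 12 full weeks with remainder 2, so 12 more Mondays after the first → 13.

13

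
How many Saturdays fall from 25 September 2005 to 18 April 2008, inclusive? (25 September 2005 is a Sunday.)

25 September 2005 is a Sunday; the first Saturday on or after it is 1 October 2005 (6 days later).
From 1 October 2005 to 18 April 2008: 91 + 365 + 365 + 109 = 930 days (rest of 2005, 2006, 2007, to 18 April 2008 in 2008).
930 ÷ 7 = 132 full weeks with remainder 6, so 132 more Saturdays after the first → 133.

133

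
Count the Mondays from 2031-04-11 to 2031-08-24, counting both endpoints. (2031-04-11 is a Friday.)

2031-04-11 is a Friday; the first Monday on or after it is 2031-04-14 (3 days later).
From 2031-04-14 to 2031-08-24: 16 + 31 + 30 + 31 + 24 = 132 days (rest of April, May, June, July, August).
132 ÷ 7 = 18 full weeks with remainder 6, so 18 more Mondays after the first → 19.

19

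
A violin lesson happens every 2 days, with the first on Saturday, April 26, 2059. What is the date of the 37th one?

The 37th occurrence is 36 intervals after the first: 36 × 2 = 72 days after April 26, 2059.
April has 30 days — 4 days to the end of April leaves 68.
May has 31 days (37 left).
June has 30 days (7 left).
7 days into July → July 7, 2059.

July 7, 2059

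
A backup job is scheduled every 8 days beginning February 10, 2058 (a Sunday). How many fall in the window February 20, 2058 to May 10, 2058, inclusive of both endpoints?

10

Occurrences land 8·i days after February 10, 2058 for i = 0, 1, 2, …
February 20, 2058 is 10 days after the start; 10 ÷ 8 = 1 remainder 2; since the remainder is 2, round up to i = 2. First occurrence in the window: #3 on February 26, 2058 (2×8 = 16 days in).
May 10, 2058 is 89 days after the start; 89 ÷ 8 = 11 remainder 1. Last occurrence in the window: #12 on May 9, 2058.
Occurrences #3 through #12: 10 in total.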